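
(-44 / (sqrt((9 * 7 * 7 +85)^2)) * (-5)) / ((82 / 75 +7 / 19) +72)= 156750 / 27531629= 0.01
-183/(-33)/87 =61/957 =0.06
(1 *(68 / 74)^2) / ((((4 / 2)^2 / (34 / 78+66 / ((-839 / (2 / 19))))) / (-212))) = -16288036532 / 851105931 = -19.14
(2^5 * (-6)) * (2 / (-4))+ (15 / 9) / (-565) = 32543 / 339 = 96.00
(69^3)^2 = 107918163081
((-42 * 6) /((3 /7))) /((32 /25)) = -3675 /8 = -459.38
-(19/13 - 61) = 774/13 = 59.54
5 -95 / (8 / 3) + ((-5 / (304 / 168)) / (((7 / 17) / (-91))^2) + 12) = -20516051 / 152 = -134974.02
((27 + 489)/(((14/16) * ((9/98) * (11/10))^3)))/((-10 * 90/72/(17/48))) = -15725973760/970299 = -16207.35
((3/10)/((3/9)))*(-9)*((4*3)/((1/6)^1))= -2916/5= -583.20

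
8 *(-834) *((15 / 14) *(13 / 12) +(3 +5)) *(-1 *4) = 1711368 / 7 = 244481.14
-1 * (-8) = 8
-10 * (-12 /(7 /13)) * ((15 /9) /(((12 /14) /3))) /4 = 325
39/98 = 0.40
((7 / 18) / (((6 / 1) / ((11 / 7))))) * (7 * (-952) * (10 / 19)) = -183260 / 513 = -357.23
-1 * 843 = -843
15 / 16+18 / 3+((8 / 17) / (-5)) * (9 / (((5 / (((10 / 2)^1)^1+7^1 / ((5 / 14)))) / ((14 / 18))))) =125667 / 34000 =3.70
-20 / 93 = -0.22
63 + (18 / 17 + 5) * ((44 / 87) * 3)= 35591 / 493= 72.19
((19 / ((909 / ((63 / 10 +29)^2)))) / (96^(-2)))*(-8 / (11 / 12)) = -58185424896 / 27775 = -2094884.78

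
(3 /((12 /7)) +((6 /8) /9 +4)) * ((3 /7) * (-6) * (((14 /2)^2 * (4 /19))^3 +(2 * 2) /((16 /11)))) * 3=-1358711685 /27436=-49522.95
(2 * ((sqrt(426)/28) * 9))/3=3 * sqrt(426)/14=4.42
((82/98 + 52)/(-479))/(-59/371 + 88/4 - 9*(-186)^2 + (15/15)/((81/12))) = 0.00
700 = 700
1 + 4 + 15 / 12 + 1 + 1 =33 / 4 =8.25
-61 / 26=-2.35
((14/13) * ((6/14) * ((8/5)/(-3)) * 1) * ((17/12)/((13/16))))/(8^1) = -136/2535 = -0.05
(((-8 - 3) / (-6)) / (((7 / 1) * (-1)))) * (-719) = 7909 / 42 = 188.31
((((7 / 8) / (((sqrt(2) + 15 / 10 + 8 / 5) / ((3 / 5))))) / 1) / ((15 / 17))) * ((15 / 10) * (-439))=-4858413 / 30440 + 156723 * sqrt(2) / 3044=-86.79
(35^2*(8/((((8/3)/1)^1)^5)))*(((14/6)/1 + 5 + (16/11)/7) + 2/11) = 3161025/5632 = 561.26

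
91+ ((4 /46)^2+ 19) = 58194 /529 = 110.01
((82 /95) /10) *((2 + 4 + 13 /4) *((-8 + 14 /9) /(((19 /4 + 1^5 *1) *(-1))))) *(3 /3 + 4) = 87986 /19665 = 4.47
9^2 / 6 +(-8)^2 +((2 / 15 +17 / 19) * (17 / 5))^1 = 230837 / 2850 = 81.00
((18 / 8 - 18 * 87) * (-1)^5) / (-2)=-6255 / 8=-781.88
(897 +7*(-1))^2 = 792100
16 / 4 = 4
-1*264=-264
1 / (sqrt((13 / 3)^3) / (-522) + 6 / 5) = 508950 * sqrt(39) / 264799523 + 220712040 / 264799523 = 0.85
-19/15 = -1.27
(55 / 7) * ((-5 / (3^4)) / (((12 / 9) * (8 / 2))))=-275 / 3024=-0.09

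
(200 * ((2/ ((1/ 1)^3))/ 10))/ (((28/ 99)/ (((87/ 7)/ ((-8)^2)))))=43065/ 1568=27.46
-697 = -697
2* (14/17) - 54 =-890/17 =-52.35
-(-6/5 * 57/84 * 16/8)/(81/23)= 437/945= 0.46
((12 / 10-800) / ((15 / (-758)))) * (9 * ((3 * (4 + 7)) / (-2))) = -149858874 / 25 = -5994354.96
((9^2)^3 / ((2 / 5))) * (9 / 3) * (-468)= -1865357910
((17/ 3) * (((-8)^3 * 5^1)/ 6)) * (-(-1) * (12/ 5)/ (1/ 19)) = -330752/ 3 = -110250.67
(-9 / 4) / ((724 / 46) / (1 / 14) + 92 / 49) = -10143 / 1001792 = -0.01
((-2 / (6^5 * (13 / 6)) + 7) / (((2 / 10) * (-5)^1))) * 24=-58967 / 351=-168.00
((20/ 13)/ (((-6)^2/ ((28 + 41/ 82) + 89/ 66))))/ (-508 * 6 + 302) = -4925/ 10602306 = -0.00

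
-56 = -56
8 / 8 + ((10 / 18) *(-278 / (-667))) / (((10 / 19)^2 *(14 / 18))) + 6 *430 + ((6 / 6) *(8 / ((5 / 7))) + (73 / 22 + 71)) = 685024521 / 256795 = 2667.59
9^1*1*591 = 5319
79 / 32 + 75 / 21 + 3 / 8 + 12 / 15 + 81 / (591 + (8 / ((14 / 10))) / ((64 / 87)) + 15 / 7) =30779339 / 4187680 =7.35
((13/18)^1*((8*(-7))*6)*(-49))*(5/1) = 178360/3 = 59453.33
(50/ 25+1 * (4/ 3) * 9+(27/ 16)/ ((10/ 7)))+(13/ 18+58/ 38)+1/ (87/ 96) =14705011/ 793440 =18.53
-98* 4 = -392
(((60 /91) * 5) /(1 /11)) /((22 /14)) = 23.08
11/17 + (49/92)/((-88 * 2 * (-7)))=178231/275264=0.65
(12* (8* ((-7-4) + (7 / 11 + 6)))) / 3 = -139.64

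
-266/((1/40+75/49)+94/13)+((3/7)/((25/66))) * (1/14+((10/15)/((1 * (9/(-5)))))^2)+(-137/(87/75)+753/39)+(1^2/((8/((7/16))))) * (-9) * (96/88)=-20072304519148667/155153293495200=-129.37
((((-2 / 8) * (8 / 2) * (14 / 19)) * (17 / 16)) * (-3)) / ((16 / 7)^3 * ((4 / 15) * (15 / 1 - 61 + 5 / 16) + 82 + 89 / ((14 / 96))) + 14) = 12857355 / 44536401584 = 0.00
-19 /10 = -1.90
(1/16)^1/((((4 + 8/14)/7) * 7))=7/512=0.01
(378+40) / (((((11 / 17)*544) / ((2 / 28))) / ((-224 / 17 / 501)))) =-19 / 8517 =-0.00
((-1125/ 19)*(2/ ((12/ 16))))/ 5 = -600/ 19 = -31.58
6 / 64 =3 / 32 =0.09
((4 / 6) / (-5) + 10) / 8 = 37 / 30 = 1.23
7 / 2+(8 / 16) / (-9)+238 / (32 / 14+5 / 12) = 186965 / 2043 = 91.51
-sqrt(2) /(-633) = sqrt(2) /633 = 0.00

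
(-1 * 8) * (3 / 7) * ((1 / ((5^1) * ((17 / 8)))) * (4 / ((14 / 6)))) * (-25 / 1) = 11520 / 833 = 13.83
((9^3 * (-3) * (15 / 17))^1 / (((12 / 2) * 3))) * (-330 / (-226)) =-601425 / 3842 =-156.54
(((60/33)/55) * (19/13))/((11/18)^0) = 76/1573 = 0.05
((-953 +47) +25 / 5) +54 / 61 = -900.11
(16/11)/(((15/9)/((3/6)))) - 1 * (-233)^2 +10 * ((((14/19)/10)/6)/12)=-2042335379/37620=-54288.55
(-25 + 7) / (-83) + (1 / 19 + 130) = 205435 / 1577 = 130.27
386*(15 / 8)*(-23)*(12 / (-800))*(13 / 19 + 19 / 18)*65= 28236.57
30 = 30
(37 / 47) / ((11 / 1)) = 37 / 517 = 0.07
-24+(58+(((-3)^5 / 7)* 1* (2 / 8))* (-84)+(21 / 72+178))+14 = 22927 / 24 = 955.29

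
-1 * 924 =-924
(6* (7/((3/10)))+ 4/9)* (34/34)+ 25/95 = 24061/171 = 140.71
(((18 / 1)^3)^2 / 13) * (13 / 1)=34012224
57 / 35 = 1.63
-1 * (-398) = 398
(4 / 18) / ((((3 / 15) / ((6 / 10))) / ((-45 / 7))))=-30 / 7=-4.29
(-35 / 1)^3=-42875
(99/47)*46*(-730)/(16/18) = -7479945/94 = -79573.88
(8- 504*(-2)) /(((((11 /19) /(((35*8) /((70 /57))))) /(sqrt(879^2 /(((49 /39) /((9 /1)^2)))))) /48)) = 1671301403136*sqrt(39) /77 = 135549011913.05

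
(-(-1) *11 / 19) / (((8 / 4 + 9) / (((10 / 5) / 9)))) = 2 / 171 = 0.01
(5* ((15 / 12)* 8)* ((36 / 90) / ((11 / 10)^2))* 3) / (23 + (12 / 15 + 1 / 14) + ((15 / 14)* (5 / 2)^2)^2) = 31360000 / 43456303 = 0.72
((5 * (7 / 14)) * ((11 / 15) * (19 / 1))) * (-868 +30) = -87571 / 3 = -29190.33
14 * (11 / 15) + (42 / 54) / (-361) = 166747 / 16245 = 10.26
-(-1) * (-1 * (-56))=56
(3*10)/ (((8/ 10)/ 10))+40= 415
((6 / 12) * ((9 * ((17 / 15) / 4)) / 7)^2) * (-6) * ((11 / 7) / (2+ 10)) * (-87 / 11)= 226287 / 548800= 0.41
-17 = -17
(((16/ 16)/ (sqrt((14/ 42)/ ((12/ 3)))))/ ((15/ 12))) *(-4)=-32 *sqrt(3)/ 5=-11.09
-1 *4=-4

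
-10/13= -0.77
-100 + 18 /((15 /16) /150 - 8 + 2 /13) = -1668140 /16307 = -102.30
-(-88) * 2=176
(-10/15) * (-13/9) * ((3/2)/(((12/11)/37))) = 5291/108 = 48.99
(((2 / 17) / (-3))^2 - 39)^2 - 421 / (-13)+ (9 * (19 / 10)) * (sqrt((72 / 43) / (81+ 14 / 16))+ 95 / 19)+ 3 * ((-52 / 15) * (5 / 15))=1637.74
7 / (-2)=-7 / 2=-3.50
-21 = -21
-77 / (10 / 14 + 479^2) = -539 / 1606092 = -0.00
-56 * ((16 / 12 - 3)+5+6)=-1568 / 3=-522.67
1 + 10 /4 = 7 /2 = 3.50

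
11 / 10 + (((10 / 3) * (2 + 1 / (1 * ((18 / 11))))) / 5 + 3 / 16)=3.03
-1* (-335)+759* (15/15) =1094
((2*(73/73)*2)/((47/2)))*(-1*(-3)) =24/47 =0.51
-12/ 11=-1.09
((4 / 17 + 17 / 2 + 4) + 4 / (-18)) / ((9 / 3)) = 3829 / 918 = 4.17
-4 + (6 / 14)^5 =-66985 / 16807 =-3.99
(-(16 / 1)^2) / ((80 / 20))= -64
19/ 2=9.50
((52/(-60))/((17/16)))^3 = -8998912/16581375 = -0.54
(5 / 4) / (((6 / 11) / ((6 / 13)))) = 55 / 52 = 1.06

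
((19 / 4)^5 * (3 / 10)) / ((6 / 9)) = 22284891 / 20480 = 1088.13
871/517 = 1.68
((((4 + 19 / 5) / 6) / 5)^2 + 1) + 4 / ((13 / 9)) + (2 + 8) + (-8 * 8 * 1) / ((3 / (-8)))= 17989091 / 97500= 184.50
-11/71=-0.15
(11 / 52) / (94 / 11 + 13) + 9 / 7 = 111763 / 86268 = 1.30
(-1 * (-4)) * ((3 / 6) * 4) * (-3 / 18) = -1.33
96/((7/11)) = 1056/7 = 150.86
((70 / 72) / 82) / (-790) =-7 / 466416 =-0.00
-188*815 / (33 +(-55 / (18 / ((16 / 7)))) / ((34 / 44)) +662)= -32819724 / 146933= -223.37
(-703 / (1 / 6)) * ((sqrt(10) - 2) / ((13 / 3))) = 25308 / 13 - 12654 * sqrt(10) / 13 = -1131.34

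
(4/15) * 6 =1.60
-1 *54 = -54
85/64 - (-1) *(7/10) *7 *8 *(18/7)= 32681/320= 102.13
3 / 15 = 0.20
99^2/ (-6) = -3267/ 2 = -1633.50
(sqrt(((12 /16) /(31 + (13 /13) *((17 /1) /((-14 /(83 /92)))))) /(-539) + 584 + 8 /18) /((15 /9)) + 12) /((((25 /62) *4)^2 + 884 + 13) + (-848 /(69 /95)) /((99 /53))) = 78775092 /1802353147 + 596781 *sqrt(5140786380581698) /809914421901655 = 0.10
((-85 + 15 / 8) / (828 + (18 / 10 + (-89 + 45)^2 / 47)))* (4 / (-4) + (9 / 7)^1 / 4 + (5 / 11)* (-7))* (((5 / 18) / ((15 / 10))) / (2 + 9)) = 0.01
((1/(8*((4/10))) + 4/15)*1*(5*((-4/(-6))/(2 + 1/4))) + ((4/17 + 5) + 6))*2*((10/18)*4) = 666100/12393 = 53.75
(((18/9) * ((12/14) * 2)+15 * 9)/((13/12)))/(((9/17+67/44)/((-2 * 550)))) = -1913503680/27937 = -68493.53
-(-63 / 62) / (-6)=-21 / 124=-0.17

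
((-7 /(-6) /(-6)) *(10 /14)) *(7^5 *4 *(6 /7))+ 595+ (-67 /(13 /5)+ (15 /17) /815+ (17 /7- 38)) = -5650680572 /756483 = -7469.67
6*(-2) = -12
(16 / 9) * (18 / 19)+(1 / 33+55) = 56.71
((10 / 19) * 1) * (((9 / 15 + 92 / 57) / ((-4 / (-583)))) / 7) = 367873 / 15162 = 24.26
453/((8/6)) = 339.75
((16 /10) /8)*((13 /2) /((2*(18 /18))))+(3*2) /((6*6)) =49 /60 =0.82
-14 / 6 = -7 / 3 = -2.33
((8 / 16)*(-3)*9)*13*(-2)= 351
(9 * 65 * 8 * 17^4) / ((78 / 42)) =210472920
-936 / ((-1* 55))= 936 / 55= 17.02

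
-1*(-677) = 677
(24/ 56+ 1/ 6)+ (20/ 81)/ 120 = 1016/ 1701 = 0.60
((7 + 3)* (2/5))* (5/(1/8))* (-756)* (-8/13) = 967680/13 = 74436.92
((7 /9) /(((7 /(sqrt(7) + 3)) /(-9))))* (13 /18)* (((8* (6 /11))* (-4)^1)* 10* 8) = 33280* sqrt(7) /33 + 33280 /11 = 5693.65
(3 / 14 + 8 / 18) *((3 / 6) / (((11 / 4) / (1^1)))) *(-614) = -50962 / 693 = -73.54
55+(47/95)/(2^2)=20947/380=55.12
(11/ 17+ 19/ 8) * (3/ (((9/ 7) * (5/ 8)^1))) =11.28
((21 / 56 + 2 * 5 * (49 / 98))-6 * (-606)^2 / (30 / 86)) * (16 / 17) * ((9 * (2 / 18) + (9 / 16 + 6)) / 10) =-30571636513 / 6800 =-4495828.90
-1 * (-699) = 699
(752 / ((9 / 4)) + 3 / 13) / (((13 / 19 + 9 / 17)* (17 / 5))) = 3717445 / 45864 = 81.05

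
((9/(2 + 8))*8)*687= 24732/5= 4946.40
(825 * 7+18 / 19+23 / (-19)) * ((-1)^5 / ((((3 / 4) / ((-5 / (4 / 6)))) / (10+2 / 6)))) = 34013200 / 57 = 596722.81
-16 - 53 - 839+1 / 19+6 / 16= -137951 / 152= -907.57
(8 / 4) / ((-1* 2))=-1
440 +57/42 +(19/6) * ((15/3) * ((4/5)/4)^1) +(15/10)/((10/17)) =187771/420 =447.07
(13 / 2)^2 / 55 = 169 / 220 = 0.77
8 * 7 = 56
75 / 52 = 1.44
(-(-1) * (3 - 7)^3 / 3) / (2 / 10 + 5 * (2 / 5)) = -320 / 33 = -9.70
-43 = -43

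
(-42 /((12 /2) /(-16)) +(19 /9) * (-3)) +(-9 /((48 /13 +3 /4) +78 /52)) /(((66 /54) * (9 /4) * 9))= 119651 /1133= 105.61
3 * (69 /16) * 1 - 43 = -30.06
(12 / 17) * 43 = 516 / 17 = 30.35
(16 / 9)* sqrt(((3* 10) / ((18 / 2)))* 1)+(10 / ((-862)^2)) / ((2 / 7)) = 35 / 743044+16* sqrt(30) / 27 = 3.25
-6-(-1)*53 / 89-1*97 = -9114 / 89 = -102.40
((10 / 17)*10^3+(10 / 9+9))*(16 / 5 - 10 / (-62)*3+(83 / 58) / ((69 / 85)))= 309306827849 / 94907430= 3259.04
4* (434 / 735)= 248 / 105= 2.36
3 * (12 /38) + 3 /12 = 91 /76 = 1.20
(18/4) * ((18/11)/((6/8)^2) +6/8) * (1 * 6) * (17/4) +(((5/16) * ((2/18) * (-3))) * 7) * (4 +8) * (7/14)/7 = 73789/176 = 419.26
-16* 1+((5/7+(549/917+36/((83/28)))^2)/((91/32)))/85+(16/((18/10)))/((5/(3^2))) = 30235187325568/44807960222935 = 0.67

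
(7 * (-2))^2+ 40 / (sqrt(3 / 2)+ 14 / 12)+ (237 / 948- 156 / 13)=-607 / 4+ 144 * sqrt(6)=200.98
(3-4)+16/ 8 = 1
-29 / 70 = -0.41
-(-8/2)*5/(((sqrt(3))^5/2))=2.57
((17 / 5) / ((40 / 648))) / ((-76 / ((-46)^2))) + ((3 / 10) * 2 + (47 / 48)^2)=-1676603717 / 1094400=-1531.98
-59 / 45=-1.31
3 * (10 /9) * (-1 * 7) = -70 /3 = -23.33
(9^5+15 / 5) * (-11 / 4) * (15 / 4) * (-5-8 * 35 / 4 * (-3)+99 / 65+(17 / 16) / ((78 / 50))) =-8075641497 / 64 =-126181898.39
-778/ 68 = -389/ 34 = -11.44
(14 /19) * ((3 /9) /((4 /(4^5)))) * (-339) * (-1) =404992 /19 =21315.37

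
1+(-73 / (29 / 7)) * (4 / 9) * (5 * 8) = -81499 / 261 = -312.26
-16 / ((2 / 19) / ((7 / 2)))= -532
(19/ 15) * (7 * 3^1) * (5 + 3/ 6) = 1463/ 10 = 146.30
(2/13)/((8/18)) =9/26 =0.35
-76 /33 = -2.30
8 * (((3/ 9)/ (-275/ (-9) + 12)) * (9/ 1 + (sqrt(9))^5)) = 6048/ 383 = 15.79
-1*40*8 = -320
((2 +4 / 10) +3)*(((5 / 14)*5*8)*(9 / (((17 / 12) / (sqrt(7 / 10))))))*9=52488*sqrt(70) / 119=3690.30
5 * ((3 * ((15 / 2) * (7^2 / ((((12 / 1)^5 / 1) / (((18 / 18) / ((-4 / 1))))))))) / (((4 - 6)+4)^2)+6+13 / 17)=508702375 / 15040512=33.82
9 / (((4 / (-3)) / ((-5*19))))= 2565 / 4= 641.25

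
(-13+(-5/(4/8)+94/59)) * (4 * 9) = -45468/59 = -770.64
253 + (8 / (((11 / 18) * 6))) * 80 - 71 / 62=290805 / 682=426.40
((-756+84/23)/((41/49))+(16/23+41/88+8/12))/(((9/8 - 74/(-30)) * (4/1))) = -1116947015/17883052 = -62.46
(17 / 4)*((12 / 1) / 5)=51 / 5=10.20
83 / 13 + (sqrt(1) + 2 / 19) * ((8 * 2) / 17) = 31177 / 4199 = 7.42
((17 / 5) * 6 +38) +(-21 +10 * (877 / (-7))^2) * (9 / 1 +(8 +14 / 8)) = 2942760.31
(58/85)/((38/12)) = 348/1615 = 0.22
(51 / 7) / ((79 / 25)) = 1275 / 553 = 2.31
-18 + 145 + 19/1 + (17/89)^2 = 1156755/7921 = 146.04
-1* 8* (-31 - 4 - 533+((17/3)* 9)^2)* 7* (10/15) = -227696/3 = -75898.67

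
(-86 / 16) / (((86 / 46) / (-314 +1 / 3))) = 21643 / 24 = 901.79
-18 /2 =-9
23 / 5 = 4.60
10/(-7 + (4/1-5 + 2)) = -5/3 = -1.67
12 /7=1.71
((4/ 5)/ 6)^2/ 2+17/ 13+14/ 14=6776/ 2925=2.32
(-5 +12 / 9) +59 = 166 / 3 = 55.33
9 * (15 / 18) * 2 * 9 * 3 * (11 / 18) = 495 / 2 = 247.50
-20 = -20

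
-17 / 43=-0.40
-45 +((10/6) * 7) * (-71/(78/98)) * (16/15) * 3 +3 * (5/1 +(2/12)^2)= -1572593/468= -3360.24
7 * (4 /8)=7 /2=3.50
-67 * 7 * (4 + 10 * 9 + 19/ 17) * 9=-6825357/ 17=-401491.59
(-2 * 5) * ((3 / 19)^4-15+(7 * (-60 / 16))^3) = 754939753005 / 4170272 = 181028.90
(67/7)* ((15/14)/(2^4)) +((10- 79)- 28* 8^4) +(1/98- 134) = -180148067/1568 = -114890.35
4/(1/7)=28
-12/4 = -3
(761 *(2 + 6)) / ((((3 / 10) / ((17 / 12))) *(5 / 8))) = 413984 / 9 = 45998.22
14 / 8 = 7 / 4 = 1.75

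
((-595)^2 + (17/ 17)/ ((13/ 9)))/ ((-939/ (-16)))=73637344/ 12207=6032.39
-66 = -66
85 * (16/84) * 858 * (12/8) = 145860/7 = 20837.14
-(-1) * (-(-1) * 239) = 239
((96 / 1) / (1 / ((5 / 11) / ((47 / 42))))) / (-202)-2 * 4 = -427816 / 52217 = -8.19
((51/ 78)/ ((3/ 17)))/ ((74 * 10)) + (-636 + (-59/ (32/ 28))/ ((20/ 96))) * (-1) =10202645/ 11544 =883.81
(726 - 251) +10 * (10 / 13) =6275 / 13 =482.69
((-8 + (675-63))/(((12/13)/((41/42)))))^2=6477513289/15876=408006.63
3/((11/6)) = 18/11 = 1.64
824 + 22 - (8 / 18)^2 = 68510 / 81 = 845.80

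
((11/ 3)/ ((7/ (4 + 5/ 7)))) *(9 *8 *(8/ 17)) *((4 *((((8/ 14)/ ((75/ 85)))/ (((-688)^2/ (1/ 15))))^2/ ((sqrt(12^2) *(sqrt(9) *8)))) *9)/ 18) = 2057/ 425530775859840000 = 0.00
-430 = -430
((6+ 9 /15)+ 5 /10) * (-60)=-426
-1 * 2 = -2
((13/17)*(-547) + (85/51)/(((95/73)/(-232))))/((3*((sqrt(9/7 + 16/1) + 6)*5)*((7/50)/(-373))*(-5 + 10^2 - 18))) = 5171562940/9774303 - 2585781470*sqrt(7)/18660033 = 162.47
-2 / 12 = -1 / 6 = -0.17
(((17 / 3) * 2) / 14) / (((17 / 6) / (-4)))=-8 / 7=-1.14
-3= -3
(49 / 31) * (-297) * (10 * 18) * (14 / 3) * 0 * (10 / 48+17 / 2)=0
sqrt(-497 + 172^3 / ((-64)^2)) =sqrt(47699) / 8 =27.30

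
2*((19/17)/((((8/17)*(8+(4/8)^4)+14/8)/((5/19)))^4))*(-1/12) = -393040000/415668829393857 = -0.00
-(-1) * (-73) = -73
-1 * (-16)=16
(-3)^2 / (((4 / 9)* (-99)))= -9 / 44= -0.20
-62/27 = -2.30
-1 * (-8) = 8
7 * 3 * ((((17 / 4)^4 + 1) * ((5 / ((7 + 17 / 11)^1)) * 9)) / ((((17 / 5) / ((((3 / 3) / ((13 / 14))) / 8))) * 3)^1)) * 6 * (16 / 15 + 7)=245873347335 / 10636288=23116.46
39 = 39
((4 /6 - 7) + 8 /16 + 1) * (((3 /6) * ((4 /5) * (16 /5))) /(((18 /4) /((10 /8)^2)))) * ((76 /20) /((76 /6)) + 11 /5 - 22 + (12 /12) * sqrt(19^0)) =1073 /27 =39.74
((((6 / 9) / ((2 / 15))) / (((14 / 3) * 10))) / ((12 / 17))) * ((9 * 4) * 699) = 3819.54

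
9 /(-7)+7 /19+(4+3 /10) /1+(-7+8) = 5829 /1330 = 4.38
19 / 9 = 2.11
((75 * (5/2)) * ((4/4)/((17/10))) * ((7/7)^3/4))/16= 1875/1088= 1.72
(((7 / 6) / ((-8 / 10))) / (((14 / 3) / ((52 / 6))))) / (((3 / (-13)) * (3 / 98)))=41405 / 108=383.38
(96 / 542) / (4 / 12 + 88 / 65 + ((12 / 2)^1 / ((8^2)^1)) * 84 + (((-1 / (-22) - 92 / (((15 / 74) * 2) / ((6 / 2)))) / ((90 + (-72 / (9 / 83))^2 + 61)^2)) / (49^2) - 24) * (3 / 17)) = 6539873486957761991040 / 196684778820588775529077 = 0.03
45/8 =5.62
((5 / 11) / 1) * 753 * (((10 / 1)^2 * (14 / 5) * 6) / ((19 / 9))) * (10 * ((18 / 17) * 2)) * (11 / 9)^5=411587792000 / 26163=15731674.20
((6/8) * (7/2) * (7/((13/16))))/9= 98/39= 2.51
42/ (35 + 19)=0.78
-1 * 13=-13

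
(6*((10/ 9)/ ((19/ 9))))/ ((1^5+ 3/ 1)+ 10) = 30/ 133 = 0.23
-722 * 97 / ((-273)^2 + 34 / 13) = -910442 / 968911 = -0.94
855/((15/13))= 741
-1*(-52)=52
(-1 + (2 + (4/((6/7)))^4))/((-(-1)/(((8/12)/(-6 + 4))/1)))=-38497/243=-158.42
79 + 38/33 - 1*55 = 830/33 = 25.15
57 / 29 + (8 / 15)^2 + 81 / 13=719378 / 84825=8.48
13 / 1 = 13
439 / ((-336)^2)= 439 / 112896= 0.00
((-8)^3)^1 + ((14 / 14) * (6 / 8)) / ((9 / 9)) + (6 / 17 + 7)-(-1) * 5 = -33925 / 68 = -498.90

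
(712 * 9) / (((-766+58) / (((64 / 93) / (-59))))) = 11392 / 107911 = 0.11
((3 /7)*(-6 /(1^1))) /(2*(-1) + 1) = 18 /7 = 2.57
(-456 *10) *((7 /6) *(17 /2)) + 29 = -45191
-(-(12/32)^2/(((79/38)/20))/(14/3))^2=-6579225/78287104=-0.08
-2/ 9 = -0.22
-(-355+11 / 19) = 6734 / 19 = 354.42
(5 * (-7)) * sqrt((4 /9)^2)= -140 /9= -15.56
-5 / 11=-0.45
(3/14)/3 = 1/14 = 0.07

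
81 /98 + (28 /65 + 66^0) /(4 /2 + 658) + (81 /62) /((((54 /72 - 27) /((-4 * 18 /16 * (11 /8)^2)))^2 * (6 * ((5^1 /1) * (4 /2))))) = 184836327469 /222430208000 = 0.83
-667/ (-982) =667/ 982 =0.68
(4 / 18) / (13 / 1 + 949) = 1 / 4329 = 0.00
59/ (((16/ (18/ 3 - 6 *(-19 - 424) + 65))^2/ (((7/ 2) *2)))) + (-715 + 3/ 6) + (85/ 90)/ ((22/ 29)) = 304485443431/ 25344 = 12014103.67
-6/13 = -0.46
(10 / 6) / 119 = 5 / 357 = 0.01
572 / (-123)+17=1519 / 123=12.35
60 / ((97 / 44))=2640 / 97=27.22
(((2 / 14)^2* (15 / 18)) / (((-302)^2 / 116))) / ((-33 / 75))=-3625 / 73738434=-0.00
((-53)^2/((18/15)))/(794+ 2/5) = 70225/23832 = 2.95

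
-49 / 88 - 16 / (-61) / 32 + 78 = 415759 / 5368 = 77.45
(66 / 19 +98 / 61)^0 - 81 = -80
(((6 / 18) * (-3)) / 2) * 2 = -1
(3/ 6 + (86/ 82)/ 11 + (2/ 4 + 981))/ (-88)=-442925/ 39688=-11.16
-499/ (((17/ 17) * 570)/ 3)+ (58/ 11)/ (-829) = -4561401/ 1732610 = -2.63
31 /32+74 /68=1119 /544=2.06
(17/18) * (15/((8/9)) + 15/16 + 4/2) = 5389/288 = 18.71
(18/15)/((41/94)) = 564/205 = 2.75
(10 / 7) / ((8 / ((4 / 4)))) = 5 / 28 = 0.18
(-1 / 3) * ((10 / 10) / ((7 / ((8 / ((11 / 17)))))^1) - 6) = 326 / 231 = 1.41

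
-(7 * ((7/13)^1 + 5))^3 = -128024064/2197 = -58272.22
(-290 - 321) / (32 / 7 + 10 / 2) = -4277 / 67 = -63.84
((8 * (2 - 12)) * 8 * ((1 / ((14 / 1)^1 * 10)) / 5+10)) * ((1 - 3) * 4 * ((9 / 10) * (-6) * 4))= -193563648 / 175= -1106077.99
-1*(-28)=28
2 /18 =1 /9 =0.11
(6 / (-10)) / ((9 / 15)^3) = -25 / 9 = -2.78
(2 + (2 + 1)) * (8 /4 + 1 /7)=75 /7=10.71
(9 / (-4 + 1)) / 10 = -0.30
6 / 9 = 2 / 3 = 0.67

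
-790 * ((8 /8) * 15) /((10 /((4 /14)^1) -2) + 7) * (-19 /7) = 22515 /28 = 804.11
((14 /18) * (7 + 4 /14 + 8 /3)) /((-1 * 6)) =-209 /162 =-1.29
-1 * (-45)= 45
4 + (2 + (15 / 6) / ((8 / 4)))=29 / 4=7.25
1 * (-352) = -352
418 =418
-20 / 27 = -0.74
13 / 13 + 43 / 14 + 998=14029 / 14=1002.07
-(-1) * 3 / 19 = 0.16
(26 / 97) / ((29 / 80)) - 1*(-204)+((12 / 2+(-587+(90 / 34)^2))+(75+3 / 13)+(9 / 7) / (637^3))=-432479024162135829 / 1470902587492247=-294.02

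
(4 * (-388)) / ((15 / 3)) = -1552 / 5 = -310.40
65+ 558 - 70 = 553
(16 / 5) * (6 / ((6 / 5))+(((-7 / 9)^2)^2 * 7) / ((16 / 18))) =91934 / 3645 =25.22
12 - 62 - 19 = -69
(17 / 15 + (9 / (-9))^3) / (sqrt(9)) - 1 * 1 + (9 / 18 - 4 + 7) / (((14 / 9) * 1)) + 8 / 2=953 / 180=5.29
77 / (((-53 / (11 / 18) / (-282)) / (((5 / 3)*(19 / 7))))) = 540265 / 477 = 1132.63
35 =35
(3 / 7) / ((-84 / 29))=-29 / 196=-0.15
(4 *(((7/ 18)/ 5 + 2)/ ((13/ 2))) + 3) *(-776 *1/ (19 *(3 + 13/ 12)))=-7769312/ 181545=-42.80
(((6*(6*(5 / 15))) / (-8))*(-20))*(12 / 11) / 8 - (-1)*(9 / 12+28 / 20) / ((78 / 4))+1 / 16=146329 / 34320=4.26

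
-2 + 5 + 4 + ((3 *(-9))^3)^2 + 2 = 387420498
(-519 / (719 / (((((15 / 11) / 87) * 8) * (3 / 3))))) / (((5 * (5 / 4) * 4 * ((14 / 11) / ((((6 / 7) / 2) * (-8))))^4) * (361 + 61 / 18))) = -2062684901376 / 3942020184024545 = -0.00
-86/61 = -1.41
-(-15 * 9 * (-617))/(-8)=83295/8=10411.88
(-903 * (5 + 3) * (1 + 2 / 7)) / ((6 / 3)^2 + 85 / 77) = -238392 / 131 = -1819.79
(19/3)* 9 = 57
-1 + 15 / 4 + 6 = 35 / 4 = 8.75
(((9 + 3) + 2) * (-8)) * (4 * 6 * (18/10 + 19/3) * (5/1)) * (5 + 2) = -765184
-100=-100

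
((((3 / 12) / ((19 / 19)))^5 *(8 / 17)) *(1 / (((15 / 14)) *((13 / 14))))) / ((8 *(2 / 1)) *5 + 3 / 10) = 49 / 8518224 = 0.00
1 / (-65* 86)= -1 / 5590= -0.00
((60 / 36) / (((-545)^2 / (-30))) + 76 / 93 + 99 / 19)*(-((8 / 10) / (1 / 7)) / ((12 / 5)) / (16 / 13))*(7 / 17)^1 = -80606615089 / 17130881232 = -4.71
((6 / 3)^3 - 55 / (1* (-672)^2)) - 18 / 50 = 86251169 / 11289600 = 7.64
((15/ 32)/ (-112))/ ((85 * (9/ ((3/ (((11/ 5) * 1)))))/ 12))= -15/ 167552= -0.00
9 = 9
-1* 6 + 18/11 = -4.36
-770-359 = -1129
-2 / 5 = -0.40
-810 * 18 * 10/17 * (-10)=1458000/17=85764.71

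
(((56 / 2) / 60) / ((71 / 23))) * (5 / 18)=161 / 3834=0.04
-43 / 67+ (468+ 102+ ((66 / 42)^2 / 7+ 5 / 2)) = 26299961 / 45962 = 572.21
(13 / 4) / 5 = 0.65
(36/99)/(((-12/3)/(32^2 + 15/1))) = -1039/11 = -94.45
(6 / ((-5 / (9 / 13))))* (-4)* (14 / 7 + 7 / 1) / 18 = 108 / 65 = 1.66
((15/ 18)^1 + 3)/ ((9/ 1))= 23/ 54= 0.43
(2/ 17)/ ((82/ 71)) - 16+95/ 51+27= 27109/ 2091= 12.96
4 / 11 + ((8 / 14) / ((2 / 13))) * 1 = 4.08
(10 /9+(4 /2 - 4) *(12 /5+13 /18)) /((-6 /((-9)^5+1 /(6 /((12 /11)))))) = -4546759 /90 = -50519.54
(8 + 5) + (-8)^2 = 77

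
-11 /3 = -3.67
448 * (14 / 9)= 6272 / 9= 696.89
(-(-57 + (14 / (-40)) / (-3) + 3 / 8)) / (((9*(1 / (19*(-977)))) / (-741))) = 31091298641 / 360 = 86364718.45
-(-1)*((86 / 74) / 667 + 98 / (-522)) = -41312 / 222111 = -0.19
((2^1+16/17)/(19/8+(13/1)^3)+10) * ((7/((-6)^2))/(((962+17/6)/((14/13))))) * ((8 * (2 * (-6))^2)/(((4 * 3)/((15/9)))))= 0.35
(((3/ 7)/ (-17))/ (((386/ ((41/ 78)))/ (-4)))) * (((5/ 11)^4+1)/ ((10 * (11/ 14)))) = 36818/ 2020384795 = 0.00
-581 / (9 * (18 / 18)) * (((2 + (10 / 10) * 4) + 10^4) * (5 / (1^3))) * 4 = -116269720 / 9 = -12918857.78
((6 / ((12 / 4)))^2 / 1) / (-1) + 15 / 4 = -1 / 4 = -0.25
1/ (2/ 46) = 23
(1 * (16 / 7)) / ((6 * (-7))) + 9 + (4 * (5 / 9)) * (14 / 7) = 5905 / 441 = 13.39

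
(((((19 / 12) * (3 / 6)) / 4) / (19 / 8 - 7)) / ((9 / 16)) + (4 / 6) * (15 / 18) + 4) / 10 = 895 / 1998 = 0.45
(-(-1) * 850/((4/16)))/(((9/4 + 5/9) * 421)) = 122400/42521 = 2.88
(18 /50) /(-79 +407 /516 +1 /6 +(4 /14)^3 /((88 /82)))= -17521812 /3797504275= -0.00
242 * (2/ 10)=242/ 5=48.40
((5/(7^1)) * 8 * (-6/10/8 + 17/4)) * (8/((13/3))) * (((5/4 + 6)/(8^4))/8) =14529/1490944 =0.01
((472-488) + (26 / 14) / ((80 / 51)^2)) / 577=-682987 / 25849600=-0.03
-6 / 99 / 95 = -2 / 3135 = -0.00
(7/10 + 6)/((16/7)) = 469/160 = 2.93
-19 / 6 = -3.17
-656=-656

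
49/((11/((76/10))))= 1862/55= 33.85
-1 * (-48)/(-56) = -6/7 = -0.86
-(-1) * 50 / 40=5 / 4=1.25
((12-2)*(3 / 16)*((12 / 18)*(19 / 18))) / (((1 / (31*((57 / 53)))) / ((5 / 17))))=12.94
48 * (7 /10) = 168 /5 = 33.60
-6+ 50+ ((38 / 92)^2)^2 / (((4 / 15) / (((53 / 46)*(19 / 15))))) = 36380717023 / 823851904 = 44.16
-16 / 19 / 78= -8 / 741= -0.01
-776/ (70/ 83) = -32204/ 35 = -920.11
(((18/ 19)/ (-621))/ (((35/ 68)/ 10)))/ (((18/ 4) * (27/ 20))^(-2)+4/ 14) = -2676888/ 28251613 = -0.09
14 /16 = 7 /8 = 0.88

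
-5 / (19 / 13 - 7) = 65 / 72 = 0.90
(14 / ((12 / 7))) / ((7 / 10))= 35 / 3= 11.67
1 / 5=0.20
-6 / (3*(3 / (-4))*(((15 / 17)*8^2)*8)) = 17 / 2880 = 0.01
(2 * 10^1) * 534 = 10680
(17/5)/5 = 17/25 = 0.68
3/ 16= 0.19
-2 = -2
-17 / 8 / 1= -2.12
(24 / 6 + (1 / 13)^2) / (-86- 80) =-677 / 28054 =-0.02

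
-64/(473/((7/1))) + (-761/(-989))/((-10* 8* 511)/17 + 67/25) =-10522509419/11105946819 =-0.95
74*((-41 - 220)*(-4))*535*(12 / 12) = 41331960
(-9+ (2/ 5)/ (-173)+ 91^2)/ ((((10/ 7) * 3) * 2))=25043473/ 25950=965.07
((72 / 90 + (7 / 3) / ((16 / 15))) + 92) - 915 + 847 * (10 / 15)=-61283 / 240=-255.35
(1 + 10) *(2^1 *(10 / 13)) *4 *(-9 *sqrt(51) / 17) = -7920 *sqrt(51) / 221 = -255.93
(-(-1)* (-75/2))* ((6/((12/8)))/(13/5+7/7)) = -125/3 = -41.67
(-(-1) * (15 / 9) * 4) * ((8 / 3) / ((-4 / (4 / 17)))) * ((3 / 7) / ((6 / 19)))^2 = -14440 / 7497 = -1.93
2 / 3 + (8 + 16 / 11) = 334 / 33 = 10.12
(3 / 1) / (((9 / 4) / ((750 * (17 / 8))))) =2125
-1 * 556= -556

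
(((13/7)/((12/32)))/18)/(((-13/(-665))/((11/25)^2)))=9196/3375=2.72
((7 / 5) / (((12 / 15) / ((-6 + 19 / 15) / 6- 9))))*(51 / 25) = -104839 / 3000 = -34.95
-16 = -16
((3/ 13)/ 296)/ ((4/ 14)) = 21/ 7696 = 0.00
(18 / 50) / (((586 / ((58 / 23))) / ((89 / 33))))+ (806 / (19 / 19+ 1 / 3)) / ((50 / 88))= 394338177 / 370645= 1063.92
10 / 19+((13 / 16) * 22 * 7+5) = 19859 / 152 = 130.65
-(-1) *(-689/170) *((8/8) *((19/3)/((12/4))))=-13091/1530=-8.56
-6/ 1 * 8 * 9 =-432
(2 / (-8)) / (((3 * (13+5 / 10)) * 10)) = -1 / 1620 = -0.00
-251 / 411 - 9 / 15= -2488 / 2055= -1.21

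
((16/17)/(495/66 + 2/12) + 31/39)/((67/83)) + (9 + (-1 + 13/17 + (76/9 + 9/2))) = 22.85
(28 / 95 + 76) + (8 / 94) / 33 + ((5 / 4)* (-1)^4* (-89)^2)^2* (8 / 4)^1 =231118977439849 / 1178760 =196069579.42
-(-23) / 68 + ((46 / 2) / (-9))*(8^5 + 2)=-51252073 / 612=-83745.22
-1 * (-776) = 776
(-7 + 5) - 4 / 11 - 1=-37 / 11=-3.36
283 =283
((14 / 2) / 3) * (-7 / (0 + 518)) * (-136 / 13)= 476 / 1443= 0.33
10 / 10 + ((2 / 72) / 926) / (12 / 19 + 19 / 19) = 1033435 / 1033416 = 1.00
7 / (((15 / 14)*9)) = 98 / 135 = 0.73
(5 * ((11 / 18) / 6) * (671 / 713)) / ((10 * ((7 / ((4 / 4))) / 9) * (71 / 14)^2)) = 51667 / 21565398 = 0.00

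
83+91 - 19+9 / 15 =778 / 5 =155.60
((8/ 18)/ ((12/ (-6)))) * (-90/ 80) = 1/ 4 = 0.25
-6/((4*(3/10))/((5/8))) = -25/8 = -3.12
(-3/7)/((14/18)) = -27/49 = -0.55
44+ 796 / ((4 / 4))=840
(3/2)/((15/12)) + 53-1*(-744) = 3991/5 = 798.20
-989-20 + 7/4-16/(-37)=-149009/148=-1006.82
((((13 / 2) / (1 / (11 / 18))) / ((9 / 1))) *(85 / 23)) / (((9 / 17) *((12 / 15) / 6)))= 1033175 / 44712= 23.11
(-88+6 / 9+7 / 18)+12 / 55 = -85859 / 990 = -86.73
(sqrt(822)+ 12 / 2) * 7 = 42+ 7 * sqrt(822) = 242.69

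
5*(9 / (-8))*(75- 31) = -495 / 2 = -247.50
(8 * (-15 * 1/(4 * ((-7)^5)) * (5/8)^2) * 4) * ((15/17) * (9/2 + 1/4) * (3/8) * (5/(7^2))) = 1603125/3584059136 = 0.00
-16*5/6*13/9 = -19.26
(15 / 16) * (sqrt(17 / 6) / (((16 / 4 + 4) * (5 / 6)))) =3 * sqrt(102) / 128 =0.24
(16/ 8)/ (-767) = -2/ 767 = -0.00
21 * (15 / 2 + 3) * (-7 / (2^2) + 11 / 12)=-735 / 4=-183.75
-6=-6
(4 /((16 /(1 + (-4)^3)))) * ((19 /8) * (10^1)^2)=-29925 /8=-3740.62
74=74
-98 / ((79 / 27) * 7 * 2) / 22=-189 / 1738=-0.11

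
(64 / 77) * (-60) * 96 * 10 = -3686400 / 77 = -47875.32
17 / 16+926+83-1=16145 / 16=1009.06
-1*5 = -5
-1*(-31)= 31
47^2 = 2209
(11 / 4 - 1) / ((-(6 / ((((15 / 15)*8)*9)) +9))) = -21 / 109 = -0.19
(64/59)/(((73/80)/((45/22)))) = 2.43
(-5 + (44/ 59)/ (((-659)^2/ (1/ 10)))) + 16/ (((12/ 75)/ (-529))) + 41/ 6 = -40661623631023/ 768677370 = -52898.17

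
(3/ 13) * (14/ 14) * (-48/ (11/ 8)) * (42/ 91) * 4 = -27648/ 1859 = -14.87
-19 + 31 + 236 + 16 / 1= 264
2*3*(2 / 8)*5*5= 37.50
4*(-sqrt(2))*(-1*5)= 20*sqrt(2)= 28.28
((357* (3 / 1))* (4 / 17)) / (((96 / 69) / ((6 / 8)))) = 135.84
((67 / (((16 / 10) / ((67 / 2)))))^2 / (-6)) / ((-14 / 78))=6549114325 / 3584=1827319.85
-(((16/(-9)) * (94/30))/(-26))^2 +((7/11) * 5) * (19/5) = 408088189/33880275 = 12.05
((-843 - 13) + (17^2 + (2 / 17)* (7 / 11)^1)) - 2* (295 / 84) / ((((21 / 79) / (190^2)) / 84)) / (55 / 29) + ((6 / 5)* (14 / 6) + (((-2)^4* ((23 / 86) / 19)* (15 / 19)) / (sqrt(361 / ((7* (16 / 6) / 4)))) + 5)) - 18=-829543484852 / 19635 + 920* sqrt(42) / 294937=-42248203.94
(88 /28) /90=0.03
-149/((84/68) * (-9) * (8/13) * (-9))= -32929/13608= -2.42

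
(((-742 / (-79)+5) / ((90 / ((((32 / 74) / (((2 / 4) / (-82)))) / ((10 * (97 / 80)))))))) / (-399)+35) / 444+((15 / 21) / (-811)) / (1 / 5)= 45479819387999 / 611038434974940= 0.07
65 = 65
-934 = -934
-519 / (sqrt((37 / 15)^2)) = -7785 / 37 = -210.41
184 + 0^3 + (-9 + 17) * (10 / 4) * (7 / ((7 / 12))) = 424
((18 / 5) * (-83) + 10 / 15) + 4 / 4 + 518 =220.87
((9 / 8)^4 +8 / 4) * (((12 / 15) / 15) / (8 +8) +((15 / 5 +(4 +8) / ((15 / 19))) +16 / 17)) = 68.95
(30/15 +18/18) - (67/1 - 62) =-2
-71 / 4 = -17.75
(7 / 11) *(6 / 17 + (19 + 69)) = 10514 / 187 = 56.22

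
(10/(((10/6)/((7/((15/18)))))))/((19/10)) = 504/19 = 26.53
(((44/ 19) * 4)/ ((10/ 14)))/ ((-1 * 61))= -0.21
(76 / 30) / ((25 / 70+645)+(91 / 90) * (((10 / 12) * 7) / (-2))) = 0.00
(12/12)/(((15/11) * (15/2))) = 22/225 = 0.10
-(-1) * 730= 730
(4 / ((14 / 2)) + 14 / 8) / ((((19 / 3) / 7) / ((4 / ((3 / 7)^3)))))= 22295 / 171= 130.38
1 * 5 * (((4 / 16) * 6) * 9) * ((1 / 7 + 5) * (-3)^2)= 21870 / 7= 3124.29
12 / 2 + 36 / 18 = 8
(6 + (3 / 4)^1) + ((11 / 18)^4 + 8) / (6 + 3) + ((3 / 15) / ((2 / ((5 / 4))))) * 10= 8412721 / 944784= 8.90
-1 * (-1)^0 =-1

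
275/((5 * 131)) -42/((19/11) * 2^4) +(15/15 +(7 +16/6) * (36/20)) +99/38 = 1981779/99560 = 19.91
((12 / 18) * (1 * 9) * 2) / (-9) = -4 / 3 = -1.33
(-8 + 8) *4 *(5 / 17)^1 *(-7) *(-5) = 0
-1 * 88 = -88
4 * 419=1676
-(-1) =1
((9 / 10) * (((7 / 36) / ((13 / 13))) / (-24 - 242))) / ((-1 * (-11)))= -1 / 16720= -0.00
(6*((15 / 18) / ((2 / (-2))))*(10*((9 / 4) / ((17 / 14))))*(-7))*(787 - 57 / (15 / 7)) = 8383410 / 17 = 493141.76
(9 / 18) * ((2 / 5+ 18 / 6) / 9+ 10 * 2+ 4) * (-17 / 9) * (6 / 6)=-18649 / 810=-23.02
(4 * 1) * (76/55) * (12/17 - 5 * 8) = -203072/935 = -217.19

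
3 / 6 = 1 / 2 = 0.50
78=78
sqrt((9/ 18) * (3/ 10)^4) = 9 * sqrt(2)/ 200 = 0.06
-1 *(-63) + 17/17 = 64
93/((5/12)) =223.20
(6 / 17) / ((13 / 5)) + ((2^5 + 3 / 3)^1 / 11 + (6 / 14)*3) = 6840 / 1547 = 4.42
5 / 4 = 1.25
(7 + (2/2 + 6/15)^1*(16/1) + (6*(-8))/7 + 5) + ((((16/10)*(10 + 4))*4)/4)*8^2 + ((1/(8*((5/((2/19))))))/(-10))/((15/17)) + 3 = 584192881/399000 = 1464.14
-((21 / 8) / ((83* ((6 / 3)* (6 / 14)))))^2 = -2401 / 1763584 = -0.00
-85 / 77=-1.10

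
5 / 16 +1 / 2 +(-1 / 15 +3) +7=2579 / 240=10.75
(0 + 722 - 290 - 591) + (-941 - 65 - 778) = -1943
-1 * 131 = -131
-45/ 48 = -15/ 16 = -0.94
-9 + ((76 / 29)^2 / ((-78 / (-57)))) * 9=395451 / 10933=36.17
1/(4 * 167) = 1/668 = 0.00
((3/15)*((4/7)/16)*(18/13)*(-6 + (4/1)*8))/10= 9/350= 0.03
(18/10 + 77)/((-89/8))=-3152/445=-7.08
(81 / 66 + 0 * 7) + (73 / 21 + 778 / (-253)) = 1573 / 966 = 1.63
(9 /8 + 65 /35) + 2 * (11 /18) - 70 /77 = 18269 /5544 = 3.30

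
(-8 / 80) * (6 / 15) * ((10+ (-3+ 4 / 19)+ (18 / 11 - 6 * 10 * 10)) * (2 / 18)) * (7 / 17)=864857 / 799425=1.08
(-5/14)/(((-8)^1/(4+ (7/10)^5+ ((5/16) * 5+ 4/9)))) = 5557513/20160000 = 0.28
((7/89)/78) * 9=21/2314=0.01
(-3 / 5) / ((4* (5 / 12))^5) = -729 / 15625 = -0.05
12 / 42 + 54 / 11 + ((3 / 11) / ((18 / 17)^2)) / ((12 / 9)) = 5.38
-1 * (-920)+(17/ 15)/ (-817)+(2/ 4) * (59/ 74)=1669361329/ 1813740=920.40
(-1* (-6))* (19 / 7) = 114 / 7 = 16.29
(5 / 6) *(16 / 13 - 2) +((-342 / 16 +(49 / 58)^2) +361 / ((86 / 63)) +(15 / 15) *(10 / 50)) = 13728482531 / 56414280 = 243.35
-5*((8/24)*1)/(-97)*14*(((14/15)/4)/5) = 49/4365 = 0.01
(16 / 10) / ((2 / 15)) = 12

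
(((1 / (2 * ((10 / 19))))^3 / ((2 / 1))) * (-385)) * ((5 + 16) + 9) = -1584429 / 320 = -4951.34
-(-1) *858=858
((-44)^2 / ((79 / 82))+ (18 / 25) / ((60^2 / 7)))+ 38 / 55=8734368083 / 4345000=2010.21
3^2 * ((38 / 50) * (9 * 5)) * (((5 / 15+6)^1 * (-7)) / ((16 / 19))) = -1296351 / 80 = -16204.39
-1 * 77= -77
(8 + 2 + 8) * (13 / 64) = 117 / 32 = 3.66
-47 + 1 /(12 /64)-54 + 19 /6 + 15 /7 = -1265 /14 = -90.36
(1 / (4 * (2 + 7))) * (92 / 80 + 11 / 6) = 179 / 2160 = 0.08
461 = 461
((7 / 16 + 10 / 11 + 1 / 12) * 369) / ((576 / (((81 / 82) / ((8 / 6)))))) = 61155 / 90112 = 0.68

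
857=857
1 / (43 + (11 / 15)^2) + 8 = 78593 / 9796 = 8.02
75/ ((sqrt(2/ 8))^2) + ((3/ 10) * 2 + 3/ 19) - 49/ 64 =1823953/ 6080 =299.99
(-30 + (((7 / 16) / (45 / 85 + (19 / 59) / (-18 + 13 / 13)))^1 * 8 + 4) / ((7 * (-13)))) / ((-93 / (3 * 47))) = 131911939 / 2888704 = 45.66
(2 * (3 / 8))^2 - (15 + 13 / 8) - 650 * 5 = -52257 / 16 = -3266.06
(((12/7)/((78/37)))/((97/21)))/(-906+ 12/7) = -259/1330355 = -0.00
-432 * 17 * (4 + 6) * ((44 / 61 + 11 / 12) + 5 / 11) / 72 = -2134.37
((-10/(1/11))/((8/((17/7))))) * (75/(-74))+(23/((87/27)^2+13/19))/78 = 3884755191/114693488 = 33.87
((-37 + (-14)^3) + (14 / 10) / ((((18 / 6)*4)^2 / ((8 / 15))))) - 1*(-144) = -3559943 / 1350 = -2636.99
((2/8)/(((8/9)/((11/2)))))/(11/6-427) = -297/81632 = -0.00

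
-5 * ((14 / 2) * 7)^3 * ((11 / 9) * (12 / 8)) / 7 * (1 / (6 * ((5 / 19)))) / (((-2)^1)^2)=-3512663 / 144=-24393.49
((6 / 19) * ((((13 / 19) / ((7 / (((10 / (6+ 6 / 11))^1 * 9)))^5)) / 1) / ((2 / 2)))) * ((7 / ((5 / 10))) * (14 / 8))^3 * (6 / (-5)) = -82437980625 / 739328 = -111503.93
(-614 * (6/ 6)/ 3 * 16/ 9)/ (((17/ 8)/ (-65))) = 5108480/ 459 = 11129.59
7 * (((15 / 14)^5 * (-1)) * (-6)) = 2278125 / 38416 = 59.30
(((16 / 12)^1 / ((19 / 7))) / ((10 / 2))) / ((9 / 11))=308 / 2565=0.12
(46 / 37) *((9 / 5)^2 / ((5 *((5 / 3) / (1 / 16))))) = 5589 / 185000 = 0.03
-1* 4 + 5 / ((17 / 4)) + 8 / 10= -172 / 85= -2.02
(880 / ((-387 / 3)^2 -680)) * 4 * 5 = 1600 / 1451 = 1.10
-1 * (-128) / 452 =32 / 113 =0.28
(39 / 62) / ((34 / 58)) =1131 / 1054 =1.07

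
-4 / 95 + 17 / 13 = 1563 / 1235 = 1.27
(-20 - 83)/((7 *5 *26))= -0.11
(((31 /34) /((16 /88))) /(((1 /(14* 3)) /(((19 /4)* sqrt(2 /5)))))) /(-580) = -136059* sqrt(10) /394400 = -1.09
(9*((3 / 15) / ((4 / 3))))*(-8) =-54 / 5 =-10.80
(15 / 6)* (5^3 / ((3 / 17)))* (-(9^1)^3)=-1290937.50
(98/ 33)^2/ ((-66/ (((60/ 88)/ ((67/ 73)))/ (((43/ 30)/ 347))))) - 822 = -107058644536/ 126542163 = -846.03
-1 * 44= -44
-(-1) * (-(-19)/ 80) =19/ 80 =0.24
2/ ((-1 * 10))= -0.20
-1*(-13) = 13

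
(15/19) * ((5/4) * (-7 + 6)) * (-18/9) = 75/38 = 1.97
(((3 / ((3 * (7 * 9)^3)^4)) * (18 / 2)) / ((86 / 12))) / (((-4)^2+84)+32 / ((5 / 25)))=1 / 21852362756196647847416790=0.00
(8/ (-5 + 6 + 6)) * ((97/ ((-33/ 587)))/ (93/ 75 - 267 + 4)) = 1423475/ 188958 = 7.53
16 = 16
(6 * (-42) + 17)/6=-235/6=-39.17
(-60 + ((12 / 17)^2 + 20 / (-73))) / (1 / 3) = -179.33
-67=-67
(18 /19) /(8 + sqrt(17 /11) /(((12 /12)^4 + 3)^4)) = 34603008 /292203071 - 1536 * sqrt(187) /292203071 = 0.12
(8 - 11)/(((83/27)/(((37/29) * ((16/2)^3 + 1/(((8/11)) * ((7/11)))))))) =-86292621/134792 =-640.19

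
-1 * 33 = -33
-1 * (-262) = 262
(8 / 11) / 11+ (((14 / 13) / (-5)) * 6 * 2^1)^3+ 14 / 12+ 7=-1800991207 / 199377750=-9.03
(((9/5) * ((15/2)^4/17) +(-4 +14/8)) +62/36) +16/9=91465/272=336.27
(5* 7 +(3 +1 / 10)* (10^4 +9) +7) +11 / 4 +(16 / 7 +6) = 4351331 / 140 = 31080.94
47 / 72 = 0.65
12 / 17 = 0.71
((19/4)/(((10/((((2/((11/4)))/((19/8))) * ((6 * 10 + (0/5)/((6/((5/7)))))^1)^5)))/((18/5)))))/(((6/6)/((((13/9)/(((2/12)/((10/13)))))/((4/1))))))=7464960000/11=678632727.27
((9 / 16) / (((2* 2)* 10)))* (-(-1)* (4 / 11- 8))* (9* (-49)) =47.36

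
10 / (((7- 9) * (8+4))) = -5 / 12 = -0.42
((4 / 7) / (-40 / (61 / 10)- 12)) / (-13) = 61 / 25753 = 0.00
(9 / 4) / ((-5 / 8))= -18 / 5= -3.60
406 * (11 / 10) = 2233 / 5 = 446.60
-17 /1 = -17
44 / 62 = 22 / 31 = 0.71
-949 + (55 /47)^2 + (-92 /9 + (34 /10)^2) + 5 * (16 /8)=-936.29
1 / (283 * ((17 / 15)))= 15 / 4811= 0.00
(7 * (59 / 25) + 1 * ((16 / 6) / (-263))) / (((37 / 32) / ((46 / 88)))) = 59920888 / 8028075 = 7.46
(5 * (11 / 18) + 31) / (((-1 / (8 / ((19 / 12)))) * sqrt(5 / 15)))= -9808 * sqrt(3) / 57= -298.03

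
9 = 9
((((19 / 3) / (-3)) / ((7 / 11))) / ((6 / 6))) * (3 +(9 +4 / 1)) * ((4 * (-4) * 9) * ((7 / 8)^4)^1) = 71687 / 16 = 4480.44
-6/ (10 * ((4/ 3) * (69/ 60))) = -9/ 23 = -0.39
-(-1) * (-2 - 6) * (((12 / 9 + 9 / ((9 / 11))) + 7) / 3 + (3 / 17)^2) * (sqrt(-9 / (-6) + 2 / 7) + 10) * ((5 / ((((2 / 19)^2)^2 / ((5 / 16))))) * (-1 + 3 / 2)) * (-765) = 2858818200.89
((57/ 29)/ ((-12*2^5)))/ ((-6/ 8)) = 19/ 2784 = 0.01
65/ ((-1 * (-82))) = 65/ 82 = 0.79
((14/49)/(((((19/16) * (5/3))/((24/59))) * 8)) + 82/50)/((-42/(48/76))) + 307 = 306.98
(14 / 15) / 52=7 / 390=0.02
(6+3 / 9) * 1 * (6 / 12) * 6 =19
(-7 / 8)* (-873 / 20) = 6111 / 160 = 38.19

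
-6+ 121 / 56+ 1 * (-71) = -4191 / 56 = -74.84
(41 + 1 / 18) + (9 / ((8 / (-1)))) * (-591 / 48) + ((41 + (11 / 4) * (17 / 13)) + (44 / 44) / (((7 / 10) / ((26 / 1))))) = 14324887 / 104832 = 136.65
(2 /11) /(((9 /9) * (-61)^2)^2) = 2 /152304251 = 0.00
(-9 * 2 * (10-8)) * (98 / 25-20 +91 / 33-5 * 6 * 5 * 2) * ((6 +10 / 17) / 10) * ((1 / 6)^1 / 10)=14475496 / 116875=123.85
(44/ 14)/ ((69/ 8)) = 176/ 483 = 0.36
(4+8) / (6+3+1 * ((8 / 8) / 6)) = 72 / 55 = 1.31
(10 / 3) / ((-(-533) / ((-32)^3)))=-204.93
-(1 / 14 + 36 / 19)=-523 / 266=-1.97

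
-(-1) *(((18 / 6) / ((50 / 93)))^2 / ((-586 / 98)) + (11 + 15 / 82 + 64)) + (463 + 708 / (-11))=154809547991 / 330357500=468.61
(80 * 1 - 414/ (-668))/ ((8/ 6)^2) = 242343/ 5344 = 45.35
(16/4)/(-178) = -2/89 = -0.02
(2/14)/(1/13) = 13/7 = 1.86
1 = 1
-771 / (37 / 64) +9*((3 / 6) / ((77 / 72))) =-3787500 / 2849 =-1329.41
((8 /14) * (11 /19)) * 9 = 396 /133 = 2.98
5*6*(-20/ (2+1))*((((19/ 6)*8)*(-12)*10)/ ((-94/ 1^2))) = -304000/ 47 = -6468.09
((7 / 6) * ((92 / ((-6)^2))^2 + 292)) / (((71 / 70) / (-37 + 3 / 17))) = -3708639970 / 293301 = -12644.48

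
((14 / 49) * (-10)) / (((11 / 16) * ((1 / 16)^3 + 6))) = -1310720 / 1892429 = -0.69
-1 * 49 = -49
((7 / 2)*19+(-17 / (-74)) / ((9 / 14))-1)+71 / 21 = 69.24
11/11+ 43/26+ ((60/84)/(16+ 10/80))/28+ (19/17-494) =-1369636181/2793882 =-490.23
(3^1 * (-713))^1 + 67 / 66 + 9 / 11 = -12823 / 6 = -2137.17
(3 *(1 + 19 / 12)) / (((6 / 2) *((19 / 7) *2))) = 217 / 456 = 0.48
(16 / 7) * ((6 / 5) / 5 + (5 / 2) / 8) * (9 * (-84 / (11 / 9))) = -214812 / 275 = -781.13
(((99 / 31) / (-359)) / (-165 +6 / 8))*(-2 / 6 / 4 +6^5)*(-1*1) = -1026421 / 2437251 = -0.42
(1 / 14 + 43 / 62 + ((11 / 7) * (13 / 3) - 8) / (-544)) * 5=1358435 / 354144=3.84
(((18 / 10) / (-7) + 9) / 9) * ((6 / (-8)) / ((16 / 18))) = -459 / 560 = -0.82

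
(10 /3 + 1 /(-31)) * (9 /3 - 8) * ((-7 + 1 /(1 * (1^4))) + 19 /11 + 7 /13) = 273230 /4433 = 61.64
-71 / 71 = -1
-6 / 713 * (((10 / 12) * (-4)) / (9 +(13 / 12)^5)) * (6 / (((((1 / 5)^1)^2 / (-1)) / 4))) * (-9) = 26873856000 / 1861486853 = 14.44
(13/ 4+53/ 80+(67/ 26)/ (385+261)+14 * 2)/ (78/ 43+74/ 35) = 3227137487/ 397191808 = 8.12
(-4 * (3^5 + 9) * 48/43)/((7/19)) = -131328/43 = -3054.14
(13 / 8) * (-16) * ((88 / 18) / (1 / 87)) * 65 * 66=-47441680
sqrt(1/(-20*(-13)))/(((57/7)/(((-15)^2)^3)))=5315625*sqrt(65)/494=86752.91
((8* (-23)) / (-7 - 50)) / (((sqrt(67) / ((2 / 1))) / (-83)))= -30544* sqrt(67) / 3819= -65.47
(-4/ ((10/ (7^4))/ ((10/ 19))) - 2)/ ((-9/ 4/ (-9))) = -38568/ 19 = -2029.89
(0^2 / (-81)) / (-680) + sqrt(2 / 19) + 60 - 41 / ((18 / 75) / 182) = -93095 / 3 + sqrt(38) / 19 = -31031.34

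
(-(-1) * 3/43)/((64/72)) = 27/344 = 0.08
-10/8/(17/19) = -95/68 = -1.40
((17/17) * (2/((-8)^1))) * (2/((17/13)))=-13/34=-0.38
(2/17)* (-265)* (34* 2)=-2120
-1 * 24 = -24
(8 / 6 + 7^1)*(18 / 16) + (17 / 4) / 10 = 9.80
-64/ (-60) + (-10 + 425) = 6241/ 15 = 416.07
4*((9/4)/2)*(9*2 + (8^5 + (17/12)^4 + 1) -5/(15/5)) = 679920193/4608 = 147552.13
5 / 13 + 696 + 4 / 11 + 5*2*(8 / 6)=304625 / 429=710.08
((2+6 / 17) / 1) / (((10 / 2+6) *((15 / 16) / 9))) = 384 / 187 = 2.05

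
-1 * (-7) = 7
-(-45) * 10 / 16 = 225 / 8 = 28.12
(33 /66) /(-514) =-1 /1028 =-0.00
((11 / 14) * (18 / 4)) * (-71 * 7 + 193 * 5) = 11583 / 7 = 1654.71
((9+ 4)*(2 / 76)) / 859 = 13 / 32642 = 0.00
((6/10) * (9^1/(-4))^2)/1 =243/80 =3.04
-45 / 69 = -15 / 23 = -0.65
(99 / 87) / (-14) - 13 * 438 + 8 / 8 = -2311391 / 406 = -5693.08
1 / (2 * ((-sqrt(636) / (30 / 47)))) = -5 * sqrt(159) / 4982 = -0.01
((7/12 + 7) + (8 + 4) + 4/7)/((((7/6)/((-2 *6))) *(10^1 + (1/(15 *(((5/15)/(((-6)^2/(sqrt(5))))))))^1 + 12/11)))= -426001125/20870129 + 55310310 *sqrt(5)/20870129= -14.49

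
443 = 443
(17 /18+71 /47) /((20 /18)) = 2077 /940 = 2.21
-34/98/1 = -17/49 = -0.35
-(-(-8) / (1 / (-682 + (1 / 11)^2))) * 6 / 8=495126 / 121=4091.95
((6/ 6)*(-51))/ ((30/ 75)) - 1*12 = -279/ 2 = -139.50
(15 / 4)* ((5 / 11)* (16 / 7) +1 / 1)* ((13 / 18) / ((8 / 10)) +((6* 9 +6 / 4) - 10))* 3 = 2622685 / 2464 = 1064.40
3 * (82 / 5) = 246 / 5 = 49.20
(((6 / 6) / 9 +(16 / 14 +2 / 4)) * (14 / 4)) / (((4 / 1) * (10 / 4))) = 221 / 360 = 0.61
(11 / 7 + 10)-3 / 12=317 / 28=11.32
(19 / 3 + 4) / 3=31 / 9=3.44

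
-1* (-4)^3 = 64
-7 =-7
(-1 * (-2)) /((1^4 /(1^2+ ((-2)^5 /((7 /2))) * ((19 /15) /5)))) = -1382 /525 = -2.63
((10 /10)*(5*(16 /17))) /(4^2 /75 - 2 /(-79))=237000 /12019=19.72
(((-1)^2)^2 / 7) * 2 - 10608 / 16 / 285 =-1357 / 665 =-2.04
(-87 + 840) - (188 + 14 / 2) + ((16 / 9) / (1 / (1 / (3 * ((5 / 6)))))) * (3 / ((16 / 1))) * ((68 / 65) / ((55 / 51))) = 9976562 / 17875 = 558.13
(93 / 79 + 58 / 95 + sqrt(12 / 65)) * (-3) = -6.65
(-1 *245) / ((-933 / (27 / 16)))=2205 / 4976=0.44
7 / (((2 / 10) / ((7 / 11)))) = 245 / 11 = 22.27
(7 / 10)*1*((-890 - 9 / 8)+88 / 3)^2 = 2994505423 / 5760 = 519879.41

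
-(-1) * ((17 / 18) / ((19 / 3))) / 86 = 17 / 9804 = 0.00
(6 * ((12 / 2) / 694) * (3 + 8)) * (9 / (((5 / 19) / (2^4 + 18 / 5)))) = 3318084 / 8675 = 382.49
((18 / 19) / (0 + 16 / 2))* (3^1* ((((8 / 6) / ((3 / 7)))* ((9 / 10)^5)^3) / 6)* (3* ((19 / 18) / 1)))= 480412641554181 / 4000000000000000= 0.12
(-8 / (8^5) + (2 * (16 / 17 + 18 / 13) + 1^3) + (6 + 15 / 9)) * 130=180835085 / 104448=1731.34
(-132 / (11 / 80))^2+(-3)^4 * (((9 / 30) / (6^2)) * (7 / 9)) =36864021 / 40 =921600.52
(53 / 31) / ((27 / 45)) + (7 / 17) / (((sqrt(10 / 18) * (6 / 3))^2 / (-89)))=-431351 / 31620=-13.64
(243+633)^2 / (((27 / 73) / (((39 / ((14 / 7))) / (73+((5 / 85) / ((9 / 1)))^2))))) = 473537945556 / 854429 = 554215.68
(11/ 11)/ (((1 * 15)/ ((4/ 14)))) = 2/ 105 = 0.02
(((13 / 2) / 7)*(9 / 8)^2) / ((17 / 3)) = 3159 / 15232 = 0.21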